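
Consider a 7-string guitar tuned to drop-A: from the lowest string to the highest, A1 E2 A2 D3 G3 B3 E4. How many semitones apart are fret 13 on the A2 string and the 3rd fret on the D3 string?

A2 at fret 13 → A#3 (MIDI 58); D3 at fret 3 → F3 (MIDI 53).
58 − 53 = 5, so the two pitches are 5 semitones apart, with A#3 the higher.

5 semitones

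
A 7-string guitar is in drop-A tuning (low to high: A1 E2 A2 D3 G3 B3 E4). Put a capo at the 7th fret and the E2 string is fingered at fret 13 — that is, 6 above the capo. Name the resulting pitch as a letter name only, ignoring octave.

F

The capo raises the open E2 by 7 semitones to B2; fretting 6 more gives E2 + 7 + 6 = E2 + 13 semitones, landing on F.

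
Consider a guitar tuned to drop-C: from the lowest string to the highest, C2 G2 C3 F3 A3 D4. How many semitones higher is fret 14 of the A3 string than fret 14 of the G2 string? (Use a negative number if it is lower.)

A3 at fret 14 → B4 (MIDI 71); G2 at fret 14 → A3 (MIDI 57).
71 − 57 = 14, so the two pitches are 14 semitones apart.

14 semitones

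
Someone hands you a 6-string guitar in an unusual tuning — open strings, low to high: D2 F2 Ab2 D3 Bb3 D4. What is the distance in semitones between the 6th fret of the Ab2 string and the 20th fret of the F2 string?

Ab2 at fret 6 → D3 (MIDI 50); F2 at fret 20 → Db4 (MIDI 61).
50 − 61 = -11, so the two pitches are 11 semitones apart, with Db4 the higher.

11 semitones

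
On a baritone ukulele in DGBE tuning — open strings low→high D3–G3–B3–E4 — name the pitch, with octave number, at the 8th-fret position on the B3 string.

Each fret is one semitone, so B3 + 8 = G4.

G4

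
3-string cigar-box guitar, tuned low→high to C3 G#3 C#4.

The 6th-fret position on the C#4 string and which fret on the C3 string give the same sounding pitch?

Fret 6 on C#4 is MIDI 61 + 6 = 67 (G4). On the C3 string (open MIDI 48), that pitch is 67 − 48 = fret 19.

19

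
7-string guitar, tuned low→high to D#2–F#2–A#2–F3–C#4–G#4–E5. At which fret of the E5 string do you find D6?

10

D6 is 10 semitones above the open E5 (E–F–F#–G–…–C–C#–D), so it sits at fret 10.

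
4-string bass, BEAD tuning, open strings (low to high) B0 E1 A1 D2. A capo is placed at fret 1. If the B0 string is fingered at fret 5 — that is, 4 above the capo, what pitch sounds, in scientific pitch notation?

The capo raises the open B0 by 1 semitone to C1; fretting 4 more gives B0 + 1 + 4 = B0 + 5 semitones = E1.

E1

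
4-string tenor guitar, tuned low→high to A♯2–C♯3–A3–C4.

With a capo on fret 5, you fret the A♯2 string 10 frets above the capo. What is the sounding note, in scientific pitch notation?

The capo raises the open A♯2 by 5 semitones to D♯3; fretting 10 more gives A♯2 + 5 + 10 = A♯2 + 15 semitones = C♯4.

C♯4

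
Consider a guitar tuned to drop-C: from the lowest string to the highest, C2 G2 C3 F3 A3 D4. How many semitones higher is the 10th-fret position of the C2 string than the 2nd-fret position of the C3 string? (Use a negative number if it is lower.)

-4 semitones

C2 at fret 10 → A#2 (MIDI 46); C3 at fret 2 → D3 (MIDI 50).
46 − 50 = -4, so the two pitches are 4 semitones apart.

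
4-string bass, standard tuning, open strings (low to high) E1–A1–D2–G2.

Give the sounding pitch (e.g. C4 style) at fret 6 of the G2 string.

C#3

G2 is MIDI 43. Adding 6 gives 49, which is C#3.
(Equivalently spelled Db3.)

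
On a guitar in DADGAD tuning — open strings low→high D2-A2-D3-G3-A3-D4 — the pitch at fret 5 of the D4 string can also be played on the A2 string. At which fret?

D4 at fret 5 is D4 + 5 semitones = G4.
The open A2 string is 17 semitones below the open D4, so the same pitch on the A2 string lies at fret 5 + 17 = 22.

22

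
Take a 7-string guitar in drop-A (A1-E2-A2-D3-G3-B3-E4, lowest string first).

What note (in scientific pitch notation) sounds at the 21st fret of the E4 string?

C♯6

Each fret is one semitone, so E4 + 21 = C♯6.
(Equivalently spelled D♭6.)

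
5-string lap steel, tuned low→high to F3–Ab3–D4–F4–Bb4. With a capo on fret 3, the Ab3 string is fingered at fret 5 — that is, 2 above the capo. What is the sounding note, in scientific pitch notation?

The capo raises the open Ab3 by 3 semitones to B3; fretting 2 more gives Ab3 + 3 + 2 = Ab3 + 5 semitones = Db4.
(Also written C#.)

Db4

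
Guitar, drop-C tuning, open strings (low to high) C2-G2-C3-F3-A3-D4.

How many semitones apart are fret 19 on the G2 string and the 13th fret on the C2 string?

G2 at fret 19 → D4 (MIDI 62); C2 at fret 13 → C#3 (MIDI 49).
62 − 49 = 13, so the two pitches are 13 semitones apart, with D4 the higher.

13 semitones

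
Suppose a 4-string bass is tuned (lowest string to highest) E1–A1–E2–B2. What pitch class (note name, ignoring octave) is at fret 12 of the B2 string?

B

Each fret is one semitone, so B2 + 12 = B.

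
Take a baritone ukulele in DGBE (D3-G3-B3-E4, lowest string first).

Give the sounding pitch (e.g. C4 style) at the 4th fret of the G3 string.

B3

Each fret is one semitone, so G3 + 4 = B3.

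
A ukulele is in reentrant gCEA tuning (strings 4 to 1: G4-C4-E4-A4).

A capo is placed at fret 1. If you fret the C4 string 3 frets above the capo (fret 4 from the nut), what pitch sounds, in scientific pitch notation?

E4

The capo raises the open C4 by 1 semitone to C#4; fretting 3 more gives C4 + 1 + 3 = C4 + 4 semitones = E4.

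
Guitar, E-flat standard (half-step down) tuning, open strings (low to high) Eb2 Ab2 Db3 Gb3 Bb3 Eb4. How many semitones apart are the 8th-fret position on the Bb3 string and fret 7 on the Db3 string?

Bb3 at fret 8 → Gb4 (MIDI 66); Db3 at fret 7 → Ab3 (MIDI 56).
66 − 56 = 10, so the two pitches are 10 semitones apart, with Gb4 the higher.

10 semitones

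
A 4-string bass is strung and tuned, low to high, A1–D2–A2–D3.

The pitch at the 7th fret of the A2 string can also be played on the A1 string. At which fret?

A2 at fret 7 is A2 + 7 semitones = E3.
The open A1 string is 12 semitones below the open A2, so the same pitch on the A1 string lies at fret 7 + 12 = 19.

19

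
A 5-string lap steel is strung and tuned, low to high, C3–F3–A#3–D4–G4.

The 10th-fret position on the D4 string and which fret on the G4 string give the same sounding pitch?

D4 at fret 10 is D4 + 10 semitones = C5.
The open G4 string is 5 semitones above the open D4, so the same pitch on the G4 string lies at fret 10 − 5 = 5.

5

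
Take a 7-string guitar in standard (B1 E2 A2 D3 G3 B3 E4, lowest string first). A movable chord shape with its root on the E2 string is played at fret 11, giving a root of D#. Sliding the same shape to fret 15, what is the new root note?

Moving from fret 11 to fret 15 shifts the root by 4 semitones.
D# up 4 semitones is G.

G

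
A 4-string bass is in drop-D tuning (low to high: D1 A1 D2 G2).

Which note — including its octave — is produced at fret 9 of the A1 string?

A1 is MIDI 33. Adding 9 gives 42, which is F♯2.

F♯2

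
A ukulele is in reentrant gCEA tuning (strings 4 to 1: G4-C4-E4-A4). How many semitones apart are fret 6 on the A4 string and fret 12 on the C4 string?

3 semitones

A4 at fret 6 → D#5 (MIDI 75); C4 at fret 12 → C5 (MIDI 72).
75 − 72 = 3, so the two pitches are 3 semitones apart, with D#5 the higher.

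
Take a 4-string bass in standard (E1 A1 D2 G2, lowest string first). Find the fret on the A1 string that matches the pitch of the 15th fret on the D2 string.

Fret 15 on D2 is MIDI 38 + 15 = 53 (F3). On the A1 string (open MIDI 33), that pitch is 53 − 33 = fret 20.

20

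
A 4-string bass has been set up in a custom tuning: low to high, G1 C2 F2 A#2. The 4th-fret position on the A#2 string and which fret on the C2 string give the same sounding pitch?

A#2 at fret 4 is A#2 + 4 semitones = D3.
The open C2 string is 10 semitones below the open A#2, so the same pitch on the C2 string lies at fret 4 + 10 = 14.

14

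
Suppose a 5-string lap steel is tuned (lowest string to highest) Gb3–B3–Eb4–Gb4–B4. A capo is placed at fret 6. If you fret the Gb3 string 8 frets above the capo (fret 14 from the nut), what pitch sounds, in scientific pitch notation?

Ab4

The capo raises the open Gb3 by 6 semitones to C4; fretting 8 more gives Gb3 + 6 + 8 = Gb3 + 14 semitones = Ab4.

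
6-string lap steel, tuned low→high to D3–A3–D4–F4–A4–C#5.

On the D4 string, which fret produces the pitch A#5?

20

A#5 is 20 semitones above the open D4 (D–D#–E–F–…–G#–A–A#), so it sits at fret 20.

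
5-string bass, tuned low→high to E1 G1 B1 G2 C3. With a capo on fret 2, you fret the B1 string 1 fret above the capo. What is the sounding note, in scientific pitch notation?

D2

The capo raises the open B1 by 2 semitones to C♯2; fretting 1 more gives B1 + 2 + 1 = B1 + 3 semitones = D2.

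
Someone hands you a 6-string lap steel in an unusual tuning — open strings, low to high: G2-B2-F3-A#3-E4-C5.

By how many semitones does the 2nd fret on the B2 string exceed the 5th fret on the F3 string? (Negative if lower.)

-9 semitones

B2 at fret 2 → C#3 (MIDI 49); F3 at fret 5 → A#3 (MIDI 58).
49 − 58 = -9, so the two pitches are 9 semitones apart.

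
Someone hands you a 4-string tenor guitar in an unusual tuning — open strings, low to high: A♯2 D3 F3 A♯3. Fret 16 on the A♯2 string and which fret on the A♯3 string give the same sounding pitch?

4

A♯2 at fret 16 is A♯2 + 16 semitones = D4.
The open A♯3 string is 12 semitones above the open A♯2, so the same pitch on the A♯3 string lies at fret 16 − 12 = 4.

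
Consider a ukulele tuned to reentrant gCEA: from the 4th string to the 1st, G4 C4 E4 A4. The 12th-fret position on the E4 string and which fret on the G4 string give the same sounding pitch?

9

Fret 12 on E4 is MIDI 64 + 12 = 76 (E5). On the G4 string (open MIDI 67), that pitch is 76 − 67 = fret 9.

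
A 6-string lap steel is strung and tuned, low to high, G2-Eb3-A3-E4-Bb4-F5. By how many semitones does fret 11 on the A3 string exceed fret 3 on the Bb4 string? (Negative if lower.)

-5 semitones

A3 at fret 11 → Ab4 (MIDI 68); Bb4 at fret 3 → Db5 (MIDI 73).
68 − 73 = -5, so the two pitches are 5 semitones apart.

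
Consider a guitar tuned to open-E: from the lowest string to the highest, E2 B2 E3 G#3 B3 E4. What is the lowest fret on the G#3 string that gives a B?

3

From G#3, count semitones up the chromatic scale until reaching B: G#–A–A#–B — 3 steps.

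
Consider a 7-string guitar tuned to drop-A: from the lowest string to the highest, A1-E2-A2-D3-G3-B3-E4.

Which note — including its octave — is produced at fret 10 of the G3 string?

F4

G3 is MIDI 55. Adding 10 gives 65, which is F4.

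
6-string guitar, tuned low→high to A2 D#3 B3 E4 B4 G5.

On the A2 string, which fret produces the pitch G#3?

11

G#3 is 11 semitones above the open A2 (A–A#–B–C–…–F#–G–G#), so it sits at fret 11.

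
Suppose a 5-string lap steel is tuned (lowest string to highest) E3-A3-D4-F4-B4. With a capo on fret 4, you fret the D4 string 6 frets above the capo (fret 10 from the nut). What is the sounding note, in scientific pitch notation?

The capo raises the open D4 by 4 semitones to F♯4; fretting 6 more gives D4 + 4 + 6 = D4 + 10 semitones = C5.

C5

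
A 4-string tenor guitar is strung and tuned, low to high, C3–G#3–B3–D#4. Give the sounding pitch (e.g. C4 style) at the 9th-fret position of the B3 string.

G#4

B3 is MIDI 59. Adding 9 gives 68, which is G#4.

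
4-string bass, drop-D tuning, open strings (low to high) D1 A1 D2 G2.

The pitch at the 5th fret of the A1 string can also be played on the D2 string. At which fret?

A1 at fret 5 is A1 + 5 semitones = D2.
The open D2 string is 5 semitones above the open A1, so the same pitch on the D2 string lies at fret 5 − 5 = 0.

0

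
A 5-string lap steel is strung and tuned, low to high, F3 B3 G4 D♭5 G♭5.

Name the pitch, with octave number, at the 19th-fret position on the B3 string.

G♭5

The open B3 string plus 19 semitones: B–C–Db–D–…–E–F–Gb.
The walk passes from B into C 2 times, so the octave number goes from 3 to 5.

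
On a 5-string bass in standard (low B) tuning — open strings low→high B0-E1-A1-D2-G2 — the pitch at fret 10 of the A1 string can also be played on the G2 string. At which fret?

0

A1 at fret 10 is A1 + 10 semitones = G2.
The open G2 string is 10 semitones above the open A1, so the same pitch on the G2 string lies at fret 10 − 10 = 0.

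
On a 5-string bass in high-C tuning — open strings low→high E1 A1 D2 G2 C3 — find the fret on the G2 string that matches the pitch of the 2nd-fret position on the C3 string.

7

C3 at fret 2 is C3 + 2 semitones = D3.
The open G2 string is 5 semitones below the open C3, so the same pitch on the G2 string lies at fret 2 + 5 = 7.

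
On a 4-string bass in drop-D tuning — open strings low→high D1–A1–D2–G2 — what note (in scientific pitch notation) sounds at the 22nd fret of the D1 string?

C3

Each fret is one semitone, so D1 + 22 = C3.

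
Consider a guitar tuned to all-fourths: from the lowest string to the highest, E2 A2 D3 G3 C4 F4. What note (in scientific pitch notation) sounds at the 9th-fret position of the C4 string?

A4

C4 is MIDI 60. Adding 9 gives 69, which is A4.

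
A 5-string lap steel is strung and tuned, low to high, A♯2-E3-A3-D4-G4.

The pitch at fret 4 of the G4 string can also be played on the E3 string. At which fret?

19

Fret 4 on G4 is MIDI 67 + 4 = 71 (B4). On the E3 string (open MIDI 52), that pitch is 71 − 52 = fret 19.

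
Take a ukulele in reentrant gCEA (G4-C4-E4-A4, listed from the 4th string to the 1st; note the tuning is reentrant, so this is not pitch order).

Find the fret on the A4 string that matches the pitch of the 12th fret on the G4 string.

10

G4 at fret 12 is G4 + 12 semitones = G5.
The open A4 string is 2 semitones above the open G4, so the same pitch on the A4 string lies at fret 12 − 2 = 10.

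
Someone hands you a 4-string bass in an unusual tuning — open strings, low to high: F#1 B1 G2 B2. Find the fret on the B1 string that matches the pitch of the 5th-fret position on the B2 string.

17

B2 at fret 5 is B2 + 5 semitones = E3.
The open B1 string is 12 semitones below the open B2, so the same pitch on the B1 string lies at fret 5 + 12 = 17.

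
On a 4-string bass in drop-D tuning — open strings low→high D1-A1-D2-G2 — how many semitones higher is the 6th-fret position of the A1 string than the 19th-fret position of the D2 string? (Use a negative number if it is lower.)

A1 at fret 6 → D#2 (MIDI 39); D2 at fret 19 → A3 (MIDI 57).
39 − 57 = -18, so the two pitches are 18 semitones apart.

-18 semitones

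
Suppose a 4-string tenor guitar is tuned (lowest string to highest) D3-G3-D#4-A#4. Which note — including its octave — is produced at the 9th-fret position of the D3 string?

B3

D3 is MIDI 50. Adding 9 gives 59, which is B3.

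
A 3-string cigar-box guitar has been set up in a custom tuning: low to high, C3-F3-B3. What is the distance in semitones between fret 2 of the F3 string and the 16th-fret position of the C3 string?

9 semitones

F3 at fret 2 → G3 (MIDI 55); C3 at fret 16 → E4 (MIDI 64).
55 − 64 = -9, so the two pitches are 9 semitones apart, with E4 the higher.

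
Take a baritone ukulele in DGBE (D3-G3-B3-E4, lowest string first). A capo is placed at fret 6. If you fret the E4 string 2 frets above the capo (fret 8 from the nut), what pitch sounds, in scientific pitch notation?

C5

The capo raises the open E4 by 6 semitones to A#4; fretting 2 more gives E4 + 6 + 2 = E4 + 8 semitones = C5.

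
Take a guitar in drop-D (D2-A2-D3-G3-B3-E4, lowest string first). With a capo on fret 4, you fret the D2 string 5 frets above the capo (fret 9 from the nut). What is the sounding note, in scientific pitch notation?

B2

The capo raises the open D2 by 4 semitones to F#2; fretting 5 more gives D2 + 4 + 5 = D2 + 9 semitones = B2.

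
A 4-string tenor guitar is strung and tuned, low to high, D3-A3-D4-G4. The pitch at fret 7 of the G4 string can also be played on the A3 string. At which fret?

Fret 7 on G4 is MIDI 67 + 7 = 74 (D5). On the A3 string (open MIDI 57), that pitch is 74 − 57 = fret 17.

17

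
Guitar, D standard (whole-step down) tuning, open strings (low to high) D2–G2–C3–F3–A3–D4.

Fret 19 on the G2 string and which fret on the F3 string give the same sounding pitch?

9

G2 at fret 19 is G2 + 19 semitones = D4.
The open F3 string is 10 semitones above the open G2, so the same pitch on the F3 string lies at fret 19 − 10 = 9.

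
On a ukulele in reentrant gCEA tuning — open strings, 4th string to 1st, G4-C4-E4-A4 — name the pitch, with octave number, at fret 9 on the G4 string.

Each fret is one semitone, so G4 + 9 = E5.

E5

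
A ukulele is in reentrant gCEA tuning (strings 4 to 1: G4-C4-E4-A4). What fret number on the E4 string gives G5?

15

G5 is 15 semitones above the open E4 (E–F–F#–G–…–F–F#–G), so it sits at fret 15.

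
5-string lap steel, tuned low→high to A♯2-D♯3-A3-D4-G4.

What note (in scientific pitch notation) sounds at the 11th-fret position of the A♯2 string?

Each fret is one semitone, so A♯2 + 11 = A3.

A3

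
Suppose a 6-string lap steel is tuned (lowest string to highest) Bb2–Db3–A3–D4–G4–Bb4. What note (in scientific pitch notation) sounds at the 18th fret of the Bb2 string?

E4

The open Bb2 string plus 18 semitones: Bb–B–C–Db–…–D–Eb–E.
The walk passes from B into C 2 times, so the octave number goes from 2 to 4.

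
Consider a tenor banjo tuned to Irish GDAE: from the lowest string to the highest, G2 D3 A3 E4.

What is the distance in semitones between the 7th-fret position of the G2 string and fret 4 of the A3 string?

G2 at fret 7 → D3 (MIDI 50); A3 at fret 4 → C#4 (MIDI 61).
50 − 61 = -11, so the two pitches are 11 semitones apart, with C#4 the higher.

11 semitones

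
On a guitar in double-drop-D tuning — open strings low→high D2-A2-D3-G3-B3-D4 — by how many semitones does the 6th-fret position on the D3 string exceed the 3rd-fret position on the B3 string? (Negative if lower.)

-6 semitones

D3 at fret 6 → G#3 (MIDI 56); B3 at fret 3 → D4 (MIDI 62).
56 − 62 = -6, so the two pitches are 6 semitones apart.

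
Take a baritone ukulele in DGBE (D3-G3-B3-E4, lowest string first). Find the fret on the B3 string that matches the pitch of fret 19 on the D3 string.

10

D3 at fret 19 is D3 + 19 semitones = A4.
The open B3 string is 9 semitones above the open D3, so the same pitch on the B3 string lies at fret 19 − 9 = 10.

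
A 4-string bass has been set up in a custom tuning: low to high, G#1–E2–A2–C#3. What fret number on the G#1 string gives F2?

9

F2 is 9 semitones above the open G#1 (G#–A–A#–B–C–C#–D–D#–E–F), so it sits at fret 9.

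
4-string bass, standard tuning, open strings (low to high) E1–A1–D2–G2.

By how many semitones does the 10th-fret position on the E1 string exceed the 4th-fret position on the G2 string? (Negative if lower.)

-9 semitones

E1 at fret 10 → D2 (MIDI 38); G2 at fret 4 → B2 (MIDI 47).
38 − 47 = -9, so the two pitches are 9 semitones apart.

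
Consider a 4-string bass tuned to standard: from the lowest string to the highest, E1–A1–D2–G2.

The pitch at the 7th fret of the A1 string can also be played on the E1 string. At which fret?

A1 at fret 7 is A1 + 7 semitones = E2.
The open E1 string is 5 semitones below the open A1, so the same pitch on the E1 string lies at fret 7 + 5 = 12.

12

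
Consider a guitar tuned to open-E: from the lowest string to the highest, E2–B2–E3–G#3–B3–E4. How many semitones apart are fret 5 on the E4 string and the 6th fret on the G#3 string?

7 semitones

E4 at fret 5 → A4 (MIDI 69); G#3 at fret 6 → D4 (MIDI 62).
69 − 62 = 7, so the two pitches are 7 semitones apart, with A4 the higher.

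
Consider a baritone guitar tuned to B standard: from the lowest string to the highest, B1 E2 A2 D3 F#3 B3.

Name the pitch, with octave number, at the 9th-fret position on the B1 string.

Each fret is one semitone, so B1 + 9 = G#2.

G#2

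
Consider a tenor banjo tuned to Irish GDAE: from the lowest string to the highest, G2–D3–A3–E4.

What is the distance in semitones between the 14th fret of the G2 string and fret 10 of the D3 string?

3 semitones

G2 at fret 14 → A3 (MIDI 57); D3 at fret 10 → C4 (MIDI 60).
57 − 60 = -3, so the two pitches are 3 semitones apart, with C4 the higher.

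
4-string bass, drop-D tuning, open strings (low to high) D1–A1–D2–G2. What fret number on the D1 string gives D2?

D2 is 12 semitones above the open D1 (D–D#–E–F–…–C–C#–D), so it sits at fret 12.

12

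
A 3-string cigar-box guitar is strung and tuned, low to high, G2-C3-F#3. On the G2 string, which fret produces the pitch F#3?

F#3 is 11 semitones above the open G2 (G–G#–A–A#–…–E–F–F#), so it sits at fret 11.

11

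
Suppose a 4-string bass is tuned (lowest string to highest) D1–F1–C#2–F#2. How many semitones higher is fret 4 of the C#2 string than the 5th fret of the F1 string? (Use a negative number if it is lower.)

C#2 at fret 4 → F2 (MIDI 41); F1 at fret 5 → A#1 (MIDI 34).
41 − 34 = 7, so the two pitches are 7 semitones apart.

7 semitones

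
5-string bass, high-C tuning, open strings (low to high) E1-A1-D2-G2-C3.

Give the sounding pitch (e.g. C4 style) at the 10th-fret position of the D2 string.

D2 is MIDI 38. Adding 10 gives 48, which is C3.

C3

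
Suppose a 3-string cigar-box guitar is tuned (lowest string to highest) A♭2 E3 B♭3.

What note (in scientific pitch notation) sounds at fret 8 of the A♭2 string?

E3

The open A♭2 string plus 8 semitones: Ab–A–Bb–B–C–Db–D–Eb–E.
The walk passes from B into C once, so the octave number goes from 2 to 3.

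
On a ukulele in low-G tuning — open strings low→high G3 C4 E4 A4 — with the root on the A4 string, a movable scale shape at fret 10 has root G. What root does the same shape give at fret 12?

Moving from fret 10 to fret 12 shifts the root by 2 semitones.
G up 2 semitones is A.

A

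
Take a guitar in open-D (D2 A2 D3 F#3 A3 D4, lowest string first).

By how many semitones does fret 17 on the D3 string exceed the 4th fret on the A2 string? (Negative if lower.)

18 semitones

D3 at fret 17 → G4 (MIDI 67); A2 at fret 4 → C#3 (MIDI 49).
67 − 49 = 18, so the two pitches are 18 semitones apart.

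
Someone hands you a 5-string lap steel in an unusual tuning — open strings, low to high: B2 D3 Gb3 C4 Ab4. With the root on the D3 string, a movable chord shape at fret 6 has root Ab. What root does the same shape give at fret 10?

C

Moving from fret 6 to fret 10 shifts the root by 4 semitones.
Ab up 4 semitones is C.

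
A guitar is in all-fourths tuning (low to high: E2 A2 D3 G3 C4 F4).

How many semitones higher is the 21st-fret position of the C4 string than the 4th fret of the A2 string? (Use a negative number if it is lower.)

C4 at fret 21 → A5 (MIDI 81); A2 at fret 4 → C♯3 (MIDI 49).
81 − 49 = 32, so the two pitches are 32 semitones apart.

32 semitones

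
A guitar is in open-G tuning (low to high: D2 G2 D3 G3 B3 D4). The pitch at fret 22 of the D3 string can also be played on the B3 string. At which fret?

13

D3 at fret 22 is D3 + 22 semitones = C5.
The open B3 string is 9 semitones above the open D3, so the same pitch on the B3 string lies at fret 22 − 9 = 13.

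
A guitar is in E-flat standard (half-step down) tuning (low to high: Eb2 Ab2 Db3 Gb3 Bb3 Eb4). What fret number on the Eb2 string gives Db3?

Db3 is 10 semitones above the open Eb2 (Eb–E–F–Gb–…–B–C–Db), so it sits at fret 10.

10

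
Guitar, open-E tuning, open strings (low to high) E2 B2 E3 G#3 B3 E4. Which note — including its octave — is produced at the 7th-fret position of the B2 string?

Each fret is one semitone, so B2 + 7 = F#3.
(Equivalently spelled Gb3.)

F#3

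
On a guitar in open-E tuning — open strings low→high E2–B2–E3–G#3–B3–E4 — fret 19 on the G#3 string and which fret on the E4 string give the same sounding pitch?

G#3 at fret 19 is G#3 + 19 semitones = D#5.
The open E4 string is 8 semitones above the open G#3, so the same pitch on the E4 string lies at fret 19 − 8 = 11.

11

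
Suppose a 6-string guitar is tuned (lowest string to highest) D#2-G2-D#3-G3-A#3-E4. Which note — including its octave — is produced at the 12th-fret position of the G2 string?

G3

The open G2 string plus 12 semitones: G–G#–A–A#–…–F–F#–G.
The walk passes from B into C once, so the octave number goes from 2 to 3.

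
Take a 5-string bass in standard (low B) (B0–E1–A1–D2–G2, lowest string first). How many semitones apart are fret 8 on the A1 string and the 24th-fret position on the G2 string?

A1 at fret 8 → F2 (MIDI 41); G2 at fret 24 → G4 (MIDI 67).
41 − 67 = -26, so the two pitches are 26 semitones apart, with G4 the higher.

26 semitones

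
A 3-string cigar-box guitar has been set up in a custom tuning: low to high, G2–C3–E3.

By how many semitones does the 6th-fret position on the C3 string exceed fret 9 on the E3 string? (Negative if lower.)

-7 semitones

C3 at fret 6 → F#3 (MIDI 54); E3 at fret 9 → C#4 (MIDI 61).
54 − 61 = -7, so the two pitches are 7 semitones apart.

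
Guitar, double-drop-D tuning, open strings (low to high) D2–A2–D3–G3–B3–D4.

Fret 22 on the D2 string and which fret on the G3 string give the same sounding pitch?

5

D2 at fret 22 is D2 + 22 semitones = C4.
The open G3 string is 17 semitones above the open D2, so the same pitch on the G3 string lies at fret 22 − 17 = 5.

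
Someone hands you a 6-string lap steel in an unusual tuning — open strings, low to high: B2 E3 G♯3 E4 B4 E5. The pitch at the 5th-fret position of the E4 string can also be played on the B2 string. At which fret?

E4 at fret 5 is E4 + 5 semitones = A4.
The open B2 string is 17 semitones below the open E4, so the same pitch on the B2 string lies at fret 5 + 17 = 22.

22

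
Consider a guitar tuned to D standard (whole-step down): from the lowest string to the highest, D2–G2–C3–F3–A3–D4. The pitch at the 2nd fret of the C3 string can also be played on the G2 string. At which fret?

7

C3 at fret 2 is C3 + 2 semitones = D3.
The open G2 string is 5 semitones below the open C3, so the same pitch on the G2 string lies at fret 2 + 5 = 7.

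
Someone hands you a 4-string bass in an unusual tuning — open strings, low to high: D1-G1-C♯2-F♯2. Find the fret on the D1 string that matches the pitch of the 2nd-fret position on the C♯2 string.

C♯2 at fret 2 is C♯2 + 2 semitones = D♯2.
The open D1 string is 11 semitones below the open C♯2, so the same pitch on the D1 string lies at fret 2 + 11 = 13.

13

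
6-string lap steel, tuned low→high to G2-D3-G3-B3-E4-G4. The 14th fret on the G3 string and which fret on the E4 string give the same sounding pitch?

Fret 14 on G3 is MIDI 55 + 14 = 69 (A4). On the E4 string (open MIDI 64), that pitch is 69 − 64 = fret 5.

5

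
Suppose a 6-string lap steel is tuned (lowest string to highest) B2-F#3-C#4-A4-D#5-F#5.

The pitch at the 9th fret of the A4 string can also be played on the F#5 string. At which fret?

Fret 9 on A4 is MIDI 69 + 9 = 78 (F#5). On the F#5 string (open MIDI 78), that pitch is 78 − 78 = fret 0.

0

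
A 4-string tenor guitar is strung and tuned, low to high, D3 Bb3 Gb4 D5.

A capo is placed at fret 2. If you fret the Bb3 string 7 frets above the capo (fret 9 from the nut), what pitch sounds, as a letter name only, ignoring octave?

G

The capo raises the open Bb3 by 2 semitones to C4; fretting 7 more gives Bb3 + 2 + 7 = Bb3 + 9 semitones, landing on G.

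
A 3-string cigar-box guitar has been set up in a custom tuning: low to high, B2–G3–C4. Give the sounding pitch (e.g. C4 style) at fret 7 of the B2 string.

F#3

Each fret is one semitone, so B2 + 7 = F#3.
(Equivalently spelled Gb3.)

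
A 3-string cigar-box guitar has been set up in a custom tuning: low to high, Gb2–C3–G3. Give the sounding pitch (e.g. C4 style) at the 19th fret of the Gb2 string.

Db4

Gb2 is MIDI 42. Adding 19 gives 61, which is Db4.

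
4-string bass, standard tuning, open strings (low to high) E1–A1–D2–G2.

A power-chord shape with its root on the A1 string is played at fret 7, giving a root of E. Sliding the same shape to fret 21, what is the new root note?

F♯

Moving from fret 7 to fret 21 shifts the root by 14 semitones.
E up 14 semitones is F♯.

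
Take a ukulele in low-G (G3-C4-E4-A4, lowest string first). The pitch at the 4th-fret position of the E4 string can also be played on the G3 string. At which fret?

E4 at fret 4 is E4 + 4 semitones = G#4.
The open G3 string is 9 semitones below the open E4, so the same pitch on the G3 string lies at fret 4 + 9 = 13.

13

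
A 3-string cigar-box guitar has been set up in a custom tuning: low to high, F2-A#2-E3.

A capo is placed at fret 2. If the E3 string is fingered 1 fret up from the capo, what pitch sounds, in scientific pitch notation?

The capo raises the open E3 by 2 semitones to F#3; fretting 1 more gives E3 + 2 + 1 = E3 + 3 semitones = G3.

G3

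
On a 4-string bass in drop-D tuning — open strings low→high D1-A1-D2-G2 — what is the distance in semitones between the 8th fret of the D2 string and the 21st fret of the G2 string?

18 semitones

D2 at fret 8 → A#2 (MIDI 46); G2 at fret 21 → E4 (MIDI 64).
46 − 64 = -18, so the two pitches are 18 semitones apart, with E4 the higher.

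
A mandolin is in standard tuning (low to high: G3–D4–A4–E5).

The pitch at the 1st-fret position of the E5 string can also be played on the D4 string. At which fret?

15

Fret 1 on E5 is MIDI 76 + 1 = 77 (F5). On the D4 string (open MIDI 62), that pitch is 77 − 62 = fret 15.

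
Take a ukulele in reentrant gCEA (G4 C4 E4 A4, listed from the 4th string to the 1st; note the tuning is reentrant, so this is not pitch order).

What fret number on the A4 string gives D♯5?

D♯5 is 6 semitones above the open A4 (A–A#–B–C–C#–D–D#), so it sits at fret 6.

6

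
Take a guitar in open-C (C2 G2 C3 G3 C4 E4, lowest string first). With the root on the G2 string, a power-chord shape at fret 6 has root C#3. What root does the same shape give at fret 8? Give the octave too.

Moving from fret 6 to fret 8 shifts the root by 2 semitones.
C#3 up 2 semitones is D#3.

D#3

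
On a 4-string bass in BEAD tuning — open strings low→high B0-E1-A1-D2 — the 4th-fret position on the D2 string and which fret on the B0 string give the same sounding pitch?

19

Fret 4 on D2 is MIDI 38 + 4 = 42 (F♯2). On the B0 string (open MIDI 23), that pitch is 42 − 23 = fret 19.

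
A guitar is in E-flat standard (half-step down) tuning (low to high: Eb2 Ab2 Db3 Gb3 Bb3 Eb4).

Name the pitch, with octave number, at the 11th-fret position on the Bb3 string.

Each fret is one semitone, so Bb3 + 11 = A4.

A4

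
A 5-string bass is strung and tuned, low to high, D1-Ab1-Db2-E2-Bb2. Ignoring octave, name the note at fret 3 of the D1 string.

Each fret is one semitone, so D1 + 3 = F.

F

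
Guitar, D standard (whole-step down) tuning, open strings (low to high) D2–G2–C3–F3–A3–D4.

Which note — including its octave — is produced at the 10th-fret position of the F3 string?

D♯4

The open F3 string plus 10 semitones: F–F#–G–G#–…–C#–D–D#.
The walk passes from B into C once, so the octave number goes from 3 to 4.
(Equivalently spelled E♭4.)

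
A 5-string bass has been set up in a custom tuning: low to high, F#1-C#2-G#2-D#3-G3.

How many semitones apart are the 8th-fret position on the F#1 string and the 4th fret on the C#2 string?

3 semitones

F#1 at fret 8 → D2 (MIDI 38); C#2 at fret 4 → F2 (MIDI 41).
38 − 41 = -3, so the two pitches are 3 semitones apart, with F2 the higher.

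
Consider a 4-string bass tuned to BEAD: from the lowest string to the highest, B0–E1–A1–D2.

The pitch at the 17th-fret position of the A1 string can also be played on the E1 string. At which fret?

22

Fret 17 on A1 is MIDI 33 + 17 = 50 (D3). On the E1 string (open MIDI 28), that pitch is 50 − 28 = fret 22.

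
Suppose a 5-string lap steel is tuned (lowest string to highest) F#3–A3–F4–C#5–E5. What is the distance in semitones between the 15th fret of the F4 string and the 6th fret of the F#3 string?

F4 at fret 15 → G#5 (MIDI 80); F#3 at fret 6 → C4 (MIDI 60).
80 − 60 = 20, so the two pitches are 20 semitones apart, with G#5 the higher.

20 semitones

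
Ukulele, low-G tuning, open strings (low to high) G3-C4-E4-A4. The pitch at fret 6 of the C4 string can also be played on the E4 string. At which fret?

C4 at fret 6 is C4 + 6 semitones = F#4.
The open E4 string is 4 semitones above the open C4, so the same pitch on the E4 string lies at fret 6 − 4 = 2.

2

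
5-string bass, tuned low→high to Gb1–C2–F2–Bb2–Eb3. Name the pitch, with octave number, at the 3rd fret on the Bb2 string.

Db3

Each fret is one semitone, so Bb2 + 3 = Db3.
(Equivalently spelled C#3.)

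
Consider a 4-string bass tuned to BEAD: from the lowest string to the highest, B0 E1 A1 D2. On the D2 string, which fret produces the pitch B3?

B3 is 21 semitones above the open D2 (D–D#–E–F–…–A–A#–B), so it sits at fret 21.

21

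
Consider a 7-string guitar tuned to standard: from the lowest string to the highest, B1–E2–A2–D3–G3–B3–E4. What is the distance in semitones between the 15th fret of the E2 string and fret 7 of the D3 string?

2 semitones

E2 at fret 15 → G3 (MIDI 55); D3 at fret 7 → A3 (MIDI 57).
55 − 57 = -2, so the two pitches are 2 semitones apart, with A3 the higher.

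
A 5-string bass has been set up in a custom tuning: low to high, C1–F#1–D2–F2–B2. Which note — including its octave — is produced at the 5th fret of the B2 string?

B2 is MIDI 47. Adding 5 gives 52, which is E3.

E3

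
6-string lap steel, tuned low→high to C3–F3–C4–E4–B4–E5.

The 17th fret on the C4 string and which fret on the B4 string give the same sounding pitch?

6

C4 at fret 17 is C4 + 17 semitones = F5.
The open B4 string is 11 semitones above the open C4, so the same pitch on the B4 string lies at fret 17 − 11 = 6.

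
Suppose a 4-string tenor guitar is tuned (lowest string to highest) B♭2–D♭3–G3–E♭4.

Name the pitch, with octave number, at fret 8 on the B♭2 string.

Each fret is one semitone, so B♭2 + 8 = G♭3.

G♭3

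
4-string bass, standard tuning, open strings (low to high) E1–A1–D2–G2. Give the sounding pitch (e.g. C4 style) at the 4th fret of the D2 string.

F♯2

D2 is MIDI 38. Adding 4 gives 42, which is F♯2.
(Equivalently spelled G♭2.)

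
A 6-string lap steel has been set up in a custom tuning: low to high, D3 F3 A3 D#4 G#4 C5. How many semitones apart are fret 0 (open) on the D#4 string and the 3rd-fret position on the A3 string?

D#4 at fret 0 → D#4 (MIDI 63); A3 at fret 3 → C4 (MIDI 60).
63 − 60 = 3, so the two pitches are 3 semitones apart, with D#4 the higher.

3 semitones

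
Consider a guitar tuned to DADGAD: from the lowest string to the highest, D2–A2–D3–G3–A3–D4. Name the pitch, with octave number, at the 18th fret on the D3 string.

G♯4

D3 is MIDI 50. Adding 18 gives 68, which is G♯4.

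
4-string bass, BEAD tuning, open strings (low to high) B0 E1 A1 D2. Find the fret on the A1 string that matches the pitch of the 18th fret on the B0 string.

Fret 18 on B0 is MIDI 23 + 18 = 41 (F2). On the A1 string (open MIDI 33), that pitch is 41 − 33 = fret 8.

8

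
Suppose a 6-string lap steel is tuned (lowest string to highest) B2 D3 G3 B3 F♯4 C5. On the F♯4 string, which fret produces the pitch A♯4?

A♯4 is 4 semitones above the open F♯4 (F#–G–G#–A–A#), so it sits at fret 4.

4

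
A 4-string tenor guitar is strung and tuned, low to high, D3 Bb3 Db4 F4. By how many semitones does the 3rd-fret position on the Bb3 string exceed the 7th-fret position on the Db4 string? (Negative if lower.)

Bb3 at fret 3 → Db4 (MIDI 61); Db4 at fret 7 → Ab4 (MIDI 68).
61 − 68 = -7, so the two pitches are 7 semitones apart.

-7 semitones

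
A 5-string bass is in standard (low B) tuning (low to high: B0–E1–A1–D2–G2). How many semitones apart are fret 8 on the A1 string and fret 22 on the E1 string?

A1 at fret 8 → F2 (MIDI 41); E1 at fret 22 → D3 (MIDI 50).
41 − 50 = -9, so the two pitches are 9 semitones apart, with D3 the higher.

9 semitones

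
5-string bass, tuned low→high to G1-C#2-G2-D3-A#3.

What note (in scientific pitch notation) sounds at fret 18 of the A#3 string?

Each fret is one semitone, so A#3 + 18 = E5.

E5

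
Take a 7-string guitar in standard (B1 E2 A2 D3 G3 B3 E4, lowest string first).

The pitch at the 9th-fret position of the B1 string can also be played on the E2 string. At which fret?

B1 at fret 9 is B1 + 9 semitones = G#2.
The open E2 string is 5 semitones above the open B1, so the same pitch on the E2 string lies at fret 9 − 5 = 4.

4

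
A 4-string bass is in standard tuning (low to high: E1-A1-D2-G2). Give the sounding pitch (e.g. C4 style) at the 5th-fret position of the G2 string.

C3

The open G2 string plus 5 semitones: G–G#–A–A#–B–C.
The walk passes from B into C once, so the octave number goes from 2 to 3.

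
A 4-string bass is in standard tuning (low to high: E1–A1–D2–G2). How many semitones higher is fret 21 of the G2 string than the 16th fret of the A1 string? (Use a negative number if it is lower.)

G2 at fret 21 → E4 (MIDI 64); A1 at fret 16 → C#3 (MIDI 49).
64 − 49 = 15, so the two pitches are 15 semitones apart.

15 semitones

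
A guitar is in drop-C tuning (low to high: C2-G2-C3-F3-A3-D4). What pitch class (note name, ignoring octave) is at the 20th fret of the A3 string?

Each fret is one semitone, so A3 + 20 = F.

F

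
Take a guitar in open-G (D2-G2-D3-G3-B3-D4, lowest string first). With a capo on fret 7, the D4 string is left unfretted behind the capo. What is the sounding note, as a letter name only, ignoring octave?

A

The capo raises the open D4 by 7 semitones to A4; fretting 0 more gives D4 + 7 + 0 = D4 + 7 semitones, landing on A.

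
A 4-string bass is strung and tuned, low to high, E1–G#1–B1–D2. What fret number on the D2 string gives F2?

3

F2 is 3 semitones above the open D2 (D–D#–E–F), so it sits at fret 3.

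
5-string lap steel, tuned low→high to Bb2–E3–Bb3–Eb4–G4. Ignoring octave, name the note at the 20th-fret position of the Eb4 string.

B

Each fret is one semitone, so Eb4 + 20 = B.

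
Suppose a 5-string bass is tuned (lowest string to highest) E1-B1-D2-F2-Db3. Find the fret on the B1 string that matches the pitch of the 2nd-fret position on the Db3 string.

Fret 2 on Db3 is MIDI 49 + 2 = 51 (Eb3). On the B1 string (open MIDI 35), that pitch is 51 − 35 = fret 16.

16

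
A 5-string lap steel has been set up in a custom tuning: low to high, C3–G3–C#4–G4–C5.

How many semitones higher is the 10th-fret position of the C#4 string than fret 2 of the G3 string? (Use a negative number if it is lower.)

C#4 at fret 10 → B4 (MIDI 71); G3 at fret 2 → A3 (MIDI 57).
71 − 57 = 14, so the two pitches are 14 semitones apart.

14 semitones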